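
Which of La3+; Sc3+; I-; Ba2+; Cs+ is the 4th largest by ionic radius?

Work out protons and electrons: Sc3+ (Z=21, 18 e⁻), La3+ (Z=57, 54 e⁻), Ba2+ (Z=56, 54 e⁻), Cs+ (Z=55, 54 e⁻), I- (Z=53, 54 e⁻). Sc3+ < La3+ (same group, period 4 vs 6); La3+ < Ba2+ (isoelectronic, higher Z=57 is smaller); Ba2+ < Cs+ (both 54 e⁻, Z=56>55); Cs+ < I- (isoelectronic, higher Z=55 is smaller).
Ordering: Sc3+ < La3+ < Ba2+ < Cs+ < I-. The 4th largest is La3+.

La3+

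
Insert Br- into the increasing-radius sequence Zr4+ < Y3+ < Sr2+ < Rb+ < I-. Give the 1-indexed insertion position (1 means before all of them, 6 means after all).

First list Z and electron count for each: Zr4+ (Z=40, 36 e⁻), Y3+ (Z=39, 36 e⁻), Sr2+ (Z=38, 36 e⁻), Rb+ (Z=37, 36 e⁻), Br- (Z=35, 36 e⁻), I- (Z=53, 54 e⁻). Zr4+ < Y3+ (both 36 e⁻, Z=40>39); Y3+ < Sr2+ (both 36 e⁻, Z=39>38); Sr2+ < Rb+ (both 36 e⁻, Z=38>37); Rb+ < Br- (isoelectronic, higher Z=37 is smaller); Br- < I- (same group, period 4 vs 5).
Putting Br- in gives Zr4+ < Y3+ < Sr2+ < Rb+ < Br- < I-; it lands at slot 5.

5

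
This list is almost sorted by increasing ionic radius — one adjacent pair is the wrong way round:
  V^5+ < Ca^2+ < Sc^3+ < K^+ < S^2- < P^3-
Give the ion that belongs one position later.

Ca^2+

Scanning neighbour by neighbour, only Ca^2+/Sc^3+ violates a trend: they are isoelectronic (18 e⁻) and Sc has more protons than Ca (21 vs 20), making Sc^3+ smaller. That makes Ca^2+ the one sitting a position early relative to where it belongs.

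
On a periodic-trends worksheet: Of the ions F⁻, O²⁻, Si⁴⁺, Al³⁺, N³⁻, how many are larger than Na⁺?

Each ion has 10 electrons. The ranking follows nuclear charge in reverse — greater Z gives a smaller radius. Si⁴⁺ (Z=14), Al³⁺ (Z=13), Na⁺ (Z=11), F⁻ (Z=9), O²⁻ (Z=8), N³⁻ (Z=7).
Overall: Si⁴⁺ < Al³⁺ < Na⁺ < F⁻ < O²⁻ < N³⁻. Na⁺ has 2 below it and 3 above. That's 3.

3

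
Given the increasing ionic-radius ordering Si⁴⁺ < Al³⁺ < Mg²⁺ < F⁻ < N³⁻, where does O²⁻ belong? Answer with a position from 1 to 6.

5

Each ion has 10 electrons. The ranking follows nuclear charge in reverse — greater Z gives a smaller radius. Si⁴⁺ (Z=14), Al³⁺ (Z=13), Mg²⁺ (Z=12), F⁻ (Z=9), O²⁻ (Z=8), N³⁻ (Z=7).
The complete sequence is Si⁴⁺ < Al³⁺ < Mg²⁺ < F⁻ < O²⁻ < N³⁻. O²⁻ sits at position 5.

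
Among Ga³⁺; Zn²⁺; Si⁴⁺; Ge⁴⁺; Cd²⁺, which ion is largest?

Cd²⁺

Work out protons and electrons: Si⁴⁺ has 10 e⁻ (Z=14), Ge⁴⁺ has 28 e⁻ (Z=32), Ga³⁺ has 28 e⁻ (Z=31), Zn²⁺ has 28 e⁻ (Z=30), Cd²⁺ has 46 e⁻ (Z=48). Si⁴⁺ < Ge⁴⁺ (same group, period 3 vs 4); Ge⁴⁺ < Ga³⁺ (both 28 e⁻, Z=32>31); Ga³⁺ < Zn²⁺ (isoelectronic, higher Z=31 is smaller); Zn²⁺ < Cd²⁺ (same group, period 4 vs 5).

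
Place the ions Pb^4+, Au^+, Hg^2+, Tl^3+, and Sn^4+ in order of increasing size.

Sn^4+ < Pb^4+ < Tl^3+ < Hg^2+ < Au^+

Work out protons and electrons: Sn^4+: 46 e⁻, Z=50, Pb^4+: 78 e⁻, Z=82, Tl^3+: 78 e⁻, Z=81, Hg^2+: 78 e⁻, Z=80, Au^+: 78 e⁻, Z=79. Sn^4+ < Pb^4+ (same group, period 5 vs 6); Pb^4+ < Tl^3+ (isoelectronic, higher Z=82 is smaller); Tl^3+ < Hg^2+ (isoelectronic, higher Z=81 is smaller); Hg^2+ < Au^+ (isoelectronic, higher Z=80 is smaller).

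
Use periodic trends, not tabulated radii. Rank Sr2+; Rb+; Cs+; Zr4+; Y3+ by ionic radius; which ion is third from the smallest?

Sr2+

Tabulating Z and e⁻: Zr4+: 36 e⁻, Z=40, Y3+: 36 e⁻, Z=39, Sr2+: 36 e⁻, Z=38, Rb+: 36 e⁻, Z=37, Cs+: 54 e⁻, Z=55. Zr4+ < Y3+ (isoelectronic, higher Z=40 is smaller); Y3+ < Sr2+ (both 36 e⁻, Z=39>38); Sr2+ < Rb+ (both 36 e⁻, Z=38>37); Rb+ < Cs+ (same group, period 5 vs 6).
Ordering: Zr4+ < Y3+ < Sr2+ < Rb+ < Cs+. The third smallest is Sr2+.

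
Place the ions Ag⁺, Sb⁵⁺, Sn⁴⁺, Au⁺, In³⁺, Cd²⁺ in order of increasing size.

Sb⁵⁺ < Sn⁴⁺ < In³⁺ < Cd²⁺ < Ag⁺ < Au⁺

Sb⁵⁺ has 46 e⁻ (Z=51), Sn⁴⁺ has 46 e⁻ (Z=50), In³⁺ has 46 e⁻ (Z=49), Cd²⁺ has 46 e⁻ (Z=48), Ag⁺ has 46 e⁻ (Z=47), Au⁺ has 78 e⁻ (Z=79). Sb⁵⁺ < Sn⁴⁺ (both 46 e⁻, Z=51>50); Sn⁴⁺ < In³⁺ (both 46 e⁻, Z=50>49); In³⁺ < Cd²⁺ (isoelectronic, higher Z=49 is smaller); Cd²⁺ < Ag⁺ (both 46 e⁻, Z=48>47); Ag⁺ < Au⁺ (same group, period 5 vs 6).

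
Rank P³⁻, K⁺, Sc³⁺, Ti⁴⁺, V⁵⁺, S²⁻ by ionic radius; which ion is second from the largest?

S²⁻

These species are isoelectronic with 18 electrons. The only difference is the number of protons: V⁵⁺ (Z=23), Ti⁴⁺ (Z=22), Sc³⁺ (Z=21), K⁺ (Z=19), S²⁻ (Z=16), P³⁻ (Z=15). The strongest nuclear pull (V⁵⁺) gives the smallest ion.
So the order is V⁵⁺ < Ti⁴⁺ < Sc³⁺ < K⁺ < S²⁻ < P³⁻; the 2nd-largest ion is S²⁻.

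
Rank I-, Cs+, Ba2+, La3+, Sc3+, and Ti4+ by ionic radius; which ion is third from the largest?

Ba2+

Electron counts and nuclear charges: Ti4+ (Z=22, 18 e⁻), Sc3+ (Z=21, 18 e⁻), La3+ (Z=57, 54 e⁻), Ba2+ (Z=56, 54 e⁻), Cs+ (Z=55, 54 e⁻), I- (Z=53, 54 e⁻). Ti4+ < Sc3+ (isoelectronic, higher Z=22 is smaller); Sc3+ < La3+ (same group, 2 shells fewer); La3+ < Ba2+ (both 54 e⁻, Z=57>56); Ba2+ < Cs+ (both 54 e⁻, Z=56>55); Cs+ < I- (isoelectronic, higher Z=55 is smaller).
Full ascending order: Ti4+ < Sc3+ < La3+ < Ba2+ < Cs+ < I-. Counting from the largest, position 3 is Ba2+.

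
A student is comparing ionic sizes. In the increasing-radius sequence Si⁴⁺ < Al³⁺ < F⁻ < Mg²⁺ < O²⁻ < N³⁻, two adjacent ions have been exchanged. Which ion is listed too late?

The pair F⁻, Mg²⁺ is the wrong way round — both have 10 electrons but Z(Mg)=12 > Z(F)=9, so Mg²⁺ should be the smaller of the two. All other adjacent pairs agree with periodic trends, so Mg²⁺ is the misplaced ion.

Mg²⁺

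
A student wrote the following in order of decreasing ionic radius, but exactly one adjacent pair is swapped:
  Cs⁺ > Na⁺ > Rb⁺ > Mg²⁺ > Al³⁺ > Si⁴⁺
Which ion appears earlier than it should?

Na⁺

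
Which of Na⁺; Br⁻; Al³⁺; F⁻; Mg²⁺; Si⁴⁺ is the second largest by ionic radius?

F⁻

First list Z and electron count for each: Si⁴⁺ has 10 e⁻ (Z=14), Al³⁺ has 10 e⁻ (Z=13), Mg²⁺ has 10 e⁻ (Z=12), Na⁺ has 10 e⁻ (Z=11), F⁻ has 10 e⁻ (Z=9), Br⁻ has 36 e⁻ (Z=35). Si⁴⁺ < Al³⁺ (both 10 e⁻, Z=14>13); Al³⁺ < Mg²⁺ (isoelectronic, higher Z=13 is smaller); Mg²⁺ < Na⁺ (isoelectronic, higher Z=12 is smaller); Na⁺ < F⁻ (isoelectronic, higher Z=11 is smaller); F⁻ < Br⁻ (same group, 2 shells fewer).
So the order is Si⁴⁺ < Al³⁺ < Mg²⁺ < Na⁺ < F⁻ < Br⁻; the 2nd-largest ion is F⁻.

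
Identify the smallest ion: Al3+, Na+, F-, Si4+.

Isoelectronic series (10 e⁻ each). Size is set by nuclear charge: more protons means a smaller ion. Si4+ (Z=14), Al3+ (Z=13), Na+ (Z=11), F- (Z=9).

Si4+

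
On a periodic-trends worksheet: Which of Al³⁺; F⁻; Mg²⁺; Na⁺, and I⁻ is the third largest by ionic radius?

First list Z and electron count for each: Al³⁺ has 10 e⁻ (Z=13), Mg²⁺ has 10 e⁻ (Z=12), Na⁺ has 10 e⁻ (Z=11), F⁻ has 10 e⁻ (Z=9), I⁻ has 54 e⁻ (Z=53). Al³⁺ < Mg²⁺ (both 10 e⁻, Z=13>12); Mg²⁺ < Na⁺ (both 10 e⁻, Z=12>11); Na⁺ < F⁻ (isoelectronic, higher Z=11 is smaller); F⁻ < I⁻ (same group, 3 shells fewer).
Full ascending order: Al³⁺ < Mg²⁺ < Na⁺ < F⁻ < I⁻. Counting from the largest, position 3 is Na⁺.

Na⁺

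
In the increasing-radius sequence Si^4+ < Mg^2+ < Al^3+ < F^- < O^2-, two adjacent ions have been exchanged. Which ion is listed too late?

Check each adjacent pair. Mg^2+ and Al^3+ are reversed: Al^3+ and Mg^2+ share 10 electrons; the higher nuclear charge on Al (Z=13) contracts it more, so Al^3+ < Mg^2+. No other neighbouring pair contradicts the periodic trends, so Al^3+ is the ion listed too late.

Al^3+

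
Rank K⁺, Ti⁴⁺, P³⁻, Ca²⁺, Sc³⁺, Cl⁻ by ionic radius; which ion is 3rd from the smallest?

Ca²⁺

All of these have 18 electrons (isoelectronic). With the same electron cloud, the ion with the most protons pulls it in tightest. Nuclear charges: Ti⁴⁺ (Z=22), Sc³⁺ (Z=21), Ca²⁺ (Z=20), K⁺ (Z=19), Cl⁻ (Z=17), P³⁻ (Z=15). Highest Z is smallest.
Ordering: Ti⁴⁺ < Sc³⁺ < Ca²⁺ < K⁺ < Cl⁻ < P³⁻. The 3rd smallest is Ca²⁺.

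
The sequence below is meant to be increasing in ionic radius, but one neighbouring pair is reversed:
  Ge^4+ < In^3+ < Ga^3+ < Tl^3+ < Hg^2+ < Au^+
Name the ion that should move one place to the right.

Check each adjacent pair. In^3+ and Ga^3+ are reversed: both in group 13 with the same charge; Ga^3+ (period 4) has the smaller radius. No other neighbouring pair contradicts the periodic trends, so In^3+ is the ion listed too early.

In^3+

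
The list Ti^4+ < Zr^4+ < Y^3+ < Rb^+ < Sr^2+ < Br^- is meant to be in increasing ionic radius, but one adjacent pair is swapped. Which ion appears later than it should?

Sr^2+

The pair Rb^+, Sr^2+ is the wrong way round — Sr^2+ and Rb^+ share 36 electrons; the higher nuclear charge on Sr (Z=38) contracts it more, so Sr^2+ < Rb^+. All other adjacent pairs agree with periodic trends, so Sr^2+ is the misplaced ion.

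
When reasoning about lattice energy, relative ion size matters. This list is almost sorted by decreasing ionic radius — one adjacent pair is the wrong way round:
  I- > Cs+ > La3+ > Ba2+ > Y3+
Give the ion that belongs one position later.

The pair La3+, Ba2+ is the wrong way round — La3+ and Ba2+ share 54 electrons; the higher nuclear charge on La (Z=57) contracts it more, so La3+ < Ba2+. All other adjacent pairs agree with periodic trends, so La3+ is the misplaced ion.

La3+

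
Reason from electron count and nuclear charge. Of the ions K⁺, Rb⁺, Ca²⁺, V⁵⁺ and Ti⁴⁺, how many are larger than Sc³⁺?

3

First list Z and electron count for each: V⁵⁺ has 18 e⁻ (Z=23), Ti⁴⁺ has 18 e⁻ (Z=22), Sc³⁺ has 18 e⁻ (Z=21), Ca²⁺ has 18 e⁻ (Z=20), K⁺ has 18 e⁻ (Z=19), Rb⁺ has 36 e⁻ (Z=37). V⁵⁺ < Ti⁴⁺ (both 18 e⁻, Z=23>22); Ti⁴⁺ < Sc³⁺ (both 18 e⁻, Z=22>21); Sc³⁺ < Ca²⁺ (isoelectronic, higher Z=21 is smaller); Ca²⁺ < K⁺ (isoelectronic, higher Z=20 is smaller); K⁺ < Rb⁺ (same group, 1 shell fewer).
Ordering all of them (including Sc³⁺) by radius gives V⁵⁺ < Ti⁴⁺ < Sc³⁺ < Ca²⁺ < K⁺ < Rb⁺. That's 3.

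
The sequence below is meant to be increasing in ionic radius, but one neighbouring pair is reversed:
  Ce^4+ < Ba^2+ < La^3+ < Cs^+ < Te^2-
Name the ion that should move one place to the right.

Check each adjacent pair. Ba^2+ and La^3+ are reversed: La^3+ and Ba^2+ share 54 electrons; the higher nuclear charge on La (Z=57) contracts it more, so La^3+ < Ba^2+. No other neighbouring pair contradicts the periodic trends, so Ba^2+ is the ion listed too early.

Ba^2+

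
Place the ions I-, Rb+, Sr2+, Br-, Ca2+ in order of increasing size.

Ca2+ < Sr2+ < Rb+ < Br- < I-

First list Z and electron count for each: Ca2+ has 18 e⁻ (Z=20), Sr2+ has 36 e⁻ (Z=38), Rb+ has 36 e⁻ (Z=37), Br- has 36 e⁻ (Z=35), I- has 54 e⁻ (Z=53). Ca2+ < Sr2+ (same group, period 4 vs 5); Sr2+ < Rb+ (both 36 e⁻, Z=38>37); Rb+ < Br- (isoelectronic, higher Z=37 is smaller); Br- < I- (same group, period 4 vs 5).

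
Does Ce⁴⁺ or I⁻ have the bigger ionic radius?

Each ion has 54 electrons. The ranking follows nuclear charge in reverse — greater Z gives a smaller radius. Ce⁴⁺ (Z=58), I⁻ (Z=53).

I⁻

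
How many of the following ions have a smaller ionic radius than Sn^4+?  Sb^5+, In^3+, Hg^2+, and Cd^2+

Sb^5+: 46 e⁻, Z=51, Sn^4+: 46 e⁻, Z=50, In^3+: 46 e⁻, Z=49, Cd^2+: 46 e⁻, Z=48, Hg^2+: 78 e⁻, Z=80. Sb^5+ < Sn^4+ (both 46 e⁻, Z=51>50); Sn^4+ < In^3+ (both 46 e⁻, Z=50>49); In^3+ < Cd^2+ (both 46 e⁻, Z=49>48); Cd^2+ < Hg^2+ (same group, period 5 vs 6).
Relative to Sn^4+, the ions that are smaller are Sb^5+. So 1 is smaller.

1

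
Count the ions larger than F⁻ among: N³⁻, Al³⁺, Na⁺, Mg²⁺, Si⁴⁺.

Isoelectronic series (10 e⁻ each). Size is set by nuclear charge: more protons means a smaller ion. Si⁴⁺ (Z=14), Al³⁺ (Z=13), Mg²⁺ (Z=12), Na⁺ (Z=11), F⁻ (Z=9), N³⁻ (Z=7).
Ordering all of them (including F⁻) by radius gives Si⁴⁺ < Al³⁺ < Mg²⁺ < Na⁺ < F⁻ < N³⁻. That's 1.

1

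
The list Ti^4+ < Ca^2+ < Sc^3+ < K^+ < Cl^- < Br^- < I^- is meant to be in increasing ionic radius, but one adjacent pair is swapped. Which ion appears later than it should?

Sc^3+

Compare adjacent ions: both have 18 electrons but Z(Sc)=21 > Z(Ca)=20, so Sc^3+ should be the smaller of the two — yet in this increasing list Ca^2+ sits before Sc^3+. Nothing else is reversed, so Sc^3+ should move one place to the left.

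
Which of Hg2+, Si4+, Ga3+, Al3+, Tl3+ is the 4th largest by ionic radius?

Al3+

Si4+: 10 e⁻, Z=14, Al3+: 10 e⁻, Z=13, Ga3+: 28 e⁻, Z=31, Tl3+: 78 e⁻, Z=81, Hg2+: 78 e⁻, Z=80. Si4+ < Al3+ (isoelectronic, higher Z=14 is smaller); Al3+ < Ga3+ (same group, 1 shell fewer); Ga3+ < Tl3+ (same group, 2 shells fewer); Tl3+ < Hg2+ (isoelectronic, higher Z=81 is smaller).
Ordering: Si4+ < Al3+ < Ga3+ < Tl3+ < Hg2+. The 4th largest is Al3+.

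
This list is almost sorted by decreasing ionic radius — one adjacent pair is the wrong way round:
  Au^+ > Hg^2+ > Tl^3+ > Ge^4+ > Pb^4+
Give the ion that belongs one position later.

Ge^4+

Check each adjacent pair. Ge^4+ and Pb^4+ are reversed: Ge^4+ and Pb^4+ are in one column with the same charge; the lighter period-4 ion has 2 fewer shells and is smaller. No other neighbouring pair contradicts the periodic trends, so Ge^4+ is the ion listed too early.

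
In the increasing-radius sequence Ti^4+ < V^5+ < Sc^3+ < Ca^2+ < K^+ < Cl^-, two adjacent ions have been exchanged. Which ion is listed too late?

V^5+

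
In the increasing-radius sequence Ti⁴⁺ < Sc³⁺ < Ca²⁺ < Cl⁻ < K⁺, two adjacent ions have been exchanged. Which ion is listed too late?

K⁺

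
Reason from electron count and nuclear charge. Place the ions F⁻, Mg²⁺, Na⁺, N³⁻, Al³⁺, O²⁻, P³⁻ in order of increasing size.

Al³⁺ < Mg²⁺ < Na⁺ < F⁻ < O²⁻ < N³⁻ < P³⁻

Tabulating Z and e⁻: Al³⁺ (Z=13, 10 e⁻), Mg²⁺ (Z=12, 10 e⁻), Na⁺ (Z=11, 10 e⁻), F⁻ (Z=9, 10 e⁻), O²⁻ (Z=8, 10 e⁻), N³⁻ (Z=7, 10 e⁻), P³⁻ (Z=15, 18 e⁻). Al³⁺ < Mg²⁺ (both 10 e⁻, Z=13>12); Mg²⁺ < Na⁺ (isoelectronic, higher Z=12 is smaller); Na⁺ < F⁻ (both 10 e⁻, Z=11>9); F⁻ < O²⁻ (both 10 e⁻, Z=9>8); O²⁻ < N³⁻ (isoelectronic, higher Z=8 is smaller); N³⁻ < P³⁻ (same group, 1 shell fewer).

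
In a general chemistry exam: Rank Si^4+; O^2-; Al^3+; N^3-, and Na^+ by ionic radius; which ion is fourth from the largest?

Al^3+

Each ion has 10 electrons. The ranking follows nuclear charge in reverse — greater Z gives a smaller radius. Si^4+ (Z=14), Al^3+ (Z=13), Na^+ (Z=11), O^2- (Z=8), N^3- (Z=7).
Ordering: Si^4+ < Al^3+ < Na^+ < O^2- < N^3-. The fourth largest is Al^3+.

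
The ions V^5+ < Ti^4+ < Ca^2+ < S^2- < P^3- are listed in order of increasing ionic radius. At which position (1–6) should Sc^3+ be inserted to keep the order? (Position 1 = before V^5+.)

These species are isoelectronic with 18 electrons. The only difference is the number of protons: V^5+ (Z=23), Ti^4+ (Z=22), Sc^3+ (Z=21), Ca^2+ (Z=20), S^2- (Z=16), P^3- (Z=15). The strongest nuclear pull (V^5+) gives the smallest ion.
Merged order: V^5+ < Ti^4+ < Sc^3+ < Ca^2+ < S^2- < P^3- — Sc^3+ is number 3.

3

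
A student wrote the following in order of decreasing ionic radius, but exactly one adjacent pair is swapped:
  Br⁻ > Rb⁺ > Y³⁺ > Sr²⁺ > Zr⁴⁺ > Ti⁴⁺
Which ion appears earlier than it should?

Check each adjacent pair. Y³⁺ and Sr²⁺ are reversed: both have 36 electrons but Z(Y)=39 > Z(Sr)=38, so Y³⁺ should be the smaller of the two. No other neighbouring pair contradicts the periodic trends, so Y³⁺ is the ion listed too early.

Y³⁺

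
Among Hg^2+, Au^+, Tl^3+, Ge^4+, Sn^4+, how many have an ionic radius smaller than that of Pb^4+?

Ge^4+ has 28 e⁻ (Z=32), Sn^4+ has 46 e⁻ (Z=50), Pb^4+ has 78 e⁻ (Z=82), Tl^3+ has 78 e⁻ (Z=81), Hg^2+ has 78 e⁻ (Z=80), Au^+ has 78 e⁻ (Z=79). Ge^4+ < Sn^4+ (same group, period 4 vs 5); Sn^4+ < Pb^4+ (same group, period 5 vs 6); Pb^4+ < Tl^3+ (isoelectronic, higher Z=82 is smaller); Tl^3+ < Hg^2+ (isoelectronic, higher Z=81 is smaller); Hg^2+ < Au^+ (isoelectronic, higher Z=80 is smaller).
Placing each against Pb^4+: smaller — Ge^4+, Sn^4+; larger — Tl^3+, Hg^2+, Au^+. Count: 2.

2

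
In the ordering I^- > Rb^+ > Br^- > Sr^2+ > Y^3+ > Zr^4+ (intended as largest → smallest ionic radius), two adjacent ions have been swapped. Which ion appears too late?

Br^-

Scanning neighbour by neighbour, only Rb^+/Br^- violates a trend: they are isoelectronic (36 e⁻) and Rb has more protons than Br (37 vs 35), making Rb^+ smaller. That makes Br^- the one sitting a position late relative to where it belongs.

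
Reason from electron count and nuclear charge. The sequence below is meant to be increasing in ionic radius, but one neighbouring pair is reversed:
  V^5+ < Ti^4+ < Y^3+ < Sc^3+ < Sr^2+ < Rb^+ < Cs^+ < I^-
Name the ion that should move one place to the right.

Compare adjacent ions: same group and charge — period 4 sits above period 5, so Sc^3+ is smaller — yet in this increasing list Y^3+ sits before Sc^3+. Nothing else is reversed, so Y^3+ should move one place to the right.

Y^3+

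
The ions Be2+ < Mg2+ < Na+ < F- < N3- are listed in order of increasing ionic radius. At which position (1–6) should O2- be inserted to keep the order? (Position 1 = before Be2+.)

5

Electron counts and nuclear charges: Be2+ has 2 e⁻ (Z=4), Mg2+ has 10 e⁻ (Z=12), Na+ has 10 e⁻ (Z=11), F- has 10 e⁻ (Z=9), O2- has 10 e⁻ (Z=8), N3- has 10 e⁻ (Z=7). Be2+ < Mg2+ (same group, period 2 vs 3); Mg2+ < Na+ (isoelectronic, higher Z=12 is smaller); Na+ < F- (isoelectronic, higher Z=11 is smaller); F- < O2- (isoelectronic, higher Z=9 is smaller); O2- < N3- (isoelectronic, higher Z=8 is smaller).
With O2- included the full order is Be2+ < Mg2+ < Na+ < F- < O2- < N3-, so it takes position 5.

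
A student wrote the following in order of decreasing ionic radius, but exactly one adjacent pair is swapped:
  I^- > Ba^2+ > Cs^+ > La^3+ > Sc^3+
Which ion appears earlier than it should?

The pair Ba^2+, Cs^+ is the wrong way round — both have 54 electrons but Z(Ba)=56 > Z(Cs)=55, so Ba^2+ should be the smaller of the two. All other adjacent pairs agree with periodic trends, so Ba^2+ is the misplaced ion.

Ba^2+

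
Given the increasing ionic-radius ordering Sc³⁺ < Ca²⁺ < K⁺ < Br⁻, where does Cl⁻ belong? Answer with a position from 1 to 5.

Sc³⁺: 18 e⁻, Z=21, Ca²⁺: 18 e⁻, Z=20, K⁺: 18 e⁻, Z=19, Cl⁻: 18 e⁻, Z=17, Br⁻: 36 e⁻, Z=35. Sc³⁺ < Ca²⁺ (both 18 e⁻, Z=21>20); Ca²⁺ < K⁺ (isoelectronic, higher Z=20 is smaller); K⁺ < Cl⁻ (isoelectronic, higher Z=19 is smaller); Cl⁻ < Br⁻ (same group, 1 shell fewer).
The complete sequence is Sc³⁺ < Ca²⁺ < K⁺ < Cl⁻ < Br⁻. Cl⁻ sits at position 4.

4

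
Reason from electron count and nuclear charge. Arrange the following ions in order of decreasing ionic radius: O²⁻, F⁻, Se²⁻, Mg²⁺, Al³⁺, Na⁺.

First list Z and electron count for each: Al³⁺ has 10 e⁻ (Z=13), Mg²⁺ has 10 e⁻ (Z=12), Na⁺ has 10 e⁻ (Z=11), F⁻ has 10 e⁻ (Z=9), O²⁻ has 10 e⁻ (Z=8), Se²⁻ has 36 e⁻ (Z=34). Al³⁺ < Mg²⁺ (both 10 e⁻, Z=13>12); Mg²⁺ < Na⁺ (both 10 e⁻, Z=12>11); Na⁺ < F⁻ (isoelectronic, higher Z=11 is smaller); F⁻ < O²⁻ (both 10 e⁻, Z=9>8); O²⁻ < Se²⁻ (same group, 2 shells fewer).

Se²⁻ > O²⁻ > F⁻ > Na⁺ > Mg²⁺ > Al³⁺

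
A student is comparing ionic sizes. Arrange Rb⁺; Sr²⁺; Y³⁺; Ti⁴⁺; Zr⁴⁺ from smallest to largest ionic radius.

Ti⁴⁺ < Zr⁴⁺ < Y³⁺ < Sr²⁺ < Rb⁺

Ti⁴⁺ has 18 e⁻ (Z=22), Zr⁴⁺ has 36 e⁻ (Z=40), Y³⁺ has 36 e⁻ (Z=39), Sr²⁺ has 36 e⁻ (Z=38), Rb⁺ has 36 e⁻ (Z=37). Ti⁴⁺ < Zr⁴⁺ (same group, period 4 vs 5); Zr⁴⁺ < Y³⁺ (isoelectronic, higher Z=40 is smaller); Y³⁺ < Sr²⁺ (both 36 e⁻, Z=39>38); Sr²⁺ < Rb⁺ (isoelectronic, higher Z=38 is smaller).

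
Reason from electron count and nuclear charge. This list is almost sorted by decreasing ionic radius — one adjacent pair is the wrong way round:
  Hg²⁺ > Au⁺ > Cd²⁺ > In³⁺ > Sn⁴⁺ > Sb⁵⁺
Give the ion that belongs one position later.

The pair Hg²⁺, Au⁺ is the wrong way round — both have 78 electrons but Z(Hg)=80 > Z(Au)=79, so Hg²⁺ should be the smaller of the two. All other adjacent pairs agree with periodic trends, so Hg²⁺ is the misplaced ion.

Hg²⁺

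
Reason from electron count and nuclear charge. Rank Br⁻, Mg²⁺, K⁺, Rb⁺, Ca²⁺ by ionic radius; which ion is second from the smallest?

Ca²⁺

Work out protons and electrons: Mg²⁺ has 10 e⁻ (Z=12), Ca²⁺ has 18 e⁻ (Z=20), K⁺ has 18 e⁻ (Z=19), Rb⁺ has 36 e⁻ (Z=37), Br⁻ has 36 e⁻ (Z=35). Mg²⁺ < Ca²⁺ (same group, 1 shell fewer); Ca²⁺ < K⁺ (both 18 e⁻, Z=20>19); K⁺ < Rb⁺ (same group, 1 shell fewer); Rb⁺ < Br⁻ (both 36 e⁻, Z=37>35).
Ordering: Mg²⁺ < Ca²⁺ < K⁺ < Rb⁺ < Br⁻. The second smallest is Ca²⁺.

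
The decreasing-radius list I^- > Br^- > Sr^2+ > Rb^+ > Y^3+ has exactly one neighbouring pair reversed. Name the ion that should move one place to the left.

Rb^+

The pair Sr^2+, Rb^+ is the wrong way round — they are isoelectronic (36 e⁻) and Sr has more protons than Rb (38 vs 37), making Sr^2+ smaller. All other adjacent pairs agree with periodic trends, so Rb^+ is the misplaced ion.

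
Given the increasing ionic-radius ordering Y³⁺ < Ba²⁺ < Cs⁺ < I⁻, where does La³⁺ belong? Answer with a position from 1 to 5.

2

First list Z and electron count for each: Y³⁺ (Z=39, 36 e⁻), La³⁺ (Z=57, 54 e⁻), Ba²⁺ (Z=56, 54 e⁻), Cs⁺ (Z=55, 54 e⁻), I⁻ (Z=53, 54 e⁻). Y³⁺ < La³⁺ (same group, 1 shell fewer); La³⁺ < Ba²⁺ (isoelectronic, higher Z=57 is smaller); Ba²⁺ < Cs⁺ (both 54 e⁻, Z=56>55); Cs⁺ < I⁻ (isoelectronic, higher Z=55 is smaller).
Merged order: Y³⁺ < La³⁺ < Ba²⁺ < Cs⁺ < I⁻ — La³⁺ is number 2.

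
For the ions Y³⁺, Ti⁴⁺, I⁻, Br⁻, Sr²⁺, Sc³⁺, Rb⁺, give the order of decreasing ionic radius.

Electron counts and nuclear charges: Ti⁴⁺: 18 e⁻, Z=22, Sc³⁺: 18 e⁻, Z=21, Y³⁺: 36 e⁻, Z=39, Sr²⁺: 36 e⁻, Z=38, Rb⁺: 36 e⁻, Z=37, Br⁻: 36 e⁻, Z=35, I⁻: 54 e⁻, Z=53. Ti⁴⁺ < Sc³⁺ (isoelectronic, higher Z=22 is smaller); Sc³⁺ < Y³⁺ (same group, 1 shell fewer); Y³⁺ < Sr²⁺ (isoelectronic, higher Z=39 is smaller); Sr²⁺ < Rb⁺ (both 36 e⁻, Z=38>37); Rb⁺ < Br⁻ (both 36 e⁻, Z=37>35); Br⁻ < I⁻ (same group, period 4 vs 5).

I⁻ > Br⁻ > Rb⁺ > Sr²⁺ > Y³⁺ > Sc³⁺ > Ti⁴⁺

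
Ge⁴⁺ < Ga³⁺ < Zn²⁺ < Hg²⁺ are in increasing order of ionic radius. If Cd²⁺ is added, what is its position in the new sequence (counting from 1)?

4

First list Z and electron count for each: Ge⁴⁺ has 28 e⁻ (Z=32), Ga³⁺ has 28 e⁻ (Z=31), Zn²⁺ has 28 e⁻ (Z=30), Cd²⁺ has 46 e⁻ (Z=48), Hg²⁺ has 78 e⁻ (Z=80). Ge⁴⁺ < Ga³⁺ (isoelectronic, higher Z=32 is smaller); Ga³⁺ < Zn²⁺ (both 28 e⁻, Z=31>30); Zn²⁺ < Cd²⁺ (same group, 1 shell fewer); Cd²⁺ < Hg²⁺ (same group, period 5 vs 6).
Putting Cd²⁺ in gives Ge⁴⁺ < Ga³⁺ < Zn²⁺ < Cd²⁺ < Hg²⁺; it lands at slot 4.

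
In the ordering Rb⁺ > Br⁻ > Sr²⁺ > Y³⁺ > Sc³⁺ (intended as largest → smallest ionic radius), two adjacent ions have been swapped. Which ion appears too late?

Br⁻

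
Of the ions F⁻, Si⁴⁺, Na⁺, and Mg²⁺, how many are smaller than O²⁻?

4

Each ion has 10 electrons. The ranking follows nuclear charge in reverse — greater Z gives a smaller radius. Si⁴⁺ (Z=14), Mg²⁺ (Z=12), Na⁺ (Z=11), F⁻ (Z=9), O²⁻ (Z=8).
Ordering all of them (including O²⁻) by radius gives Si⁴⁺ < Mg²⁺ < Na⁺ < F⁻ < O²⁻. That's 4.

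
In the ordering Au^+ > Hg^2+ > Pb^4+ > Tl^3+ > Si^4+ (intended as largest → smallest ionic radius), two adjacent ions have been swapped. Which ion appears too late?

Tl^3+

The pair Pb^4+, Tl^3+ is the wrong way round — Pb^4+ and Tl^3+ share 78 electrons; the higher nuclear charge on Pb (Z=82) contracts it more, so Pb^4+ < Tl^3+. All other adjacent pairs agree with periodic trends, so Tl^3+ is the misplaced ion.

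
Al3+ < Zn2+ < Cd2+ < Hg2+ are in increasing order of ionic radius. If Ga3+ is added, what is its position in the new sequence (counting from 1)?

Electron counts and nuclear charges: Al3+ has 10 e⁻ (Z=13), Ga3+ has 28 e⁻ (Z=31), Zn2+ has 28 e⁻ (Z=30), Cd2+ has 46 e⁻ (Z=48), Hg2+ has 78 e⁻ (Z=80). Al3+ < Ga3+ (same group, 1 shell fewer); Ga3+ < Zn2+ (isoelectronic, higher Z=31 is smaller); Zn2+ < Cd2+ (same group, 1 shell fewer); Cd2+ < Hg2+ (same group, period 5 vs 6).
Putting Ga3+ in gives Al3+ < Ga3+ < Zn2+ < Cd2+ < Hg2+; it lands at slot 2.

2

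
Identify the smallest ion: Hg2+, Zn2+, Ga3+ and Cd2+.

Electron counts and nuclear charges: Ga3+ has 28 e⁻ (Z=31), Zn2+ has 28 e⁻ (Z=30), Cd2+ has 46 e⁻ (Z=48), Hg2+ has 78 e⁻ (Z=80). Ga3+ < Zn2+ (both 28 e⁻, Z=31>30); Zn2+ < Cd2+ (same group, period 4 vs 5); Cd2+ < Hg2+ (same group, 1 shell fewer).

Ga3+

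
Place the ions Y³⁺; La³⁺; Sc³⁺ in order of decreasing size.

La³⁺ > Y³⁺ > Sc³⁺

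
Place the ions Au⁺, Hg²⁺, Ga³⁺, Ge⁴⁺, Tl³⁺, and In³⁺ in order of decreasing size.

Au⁺ > Hg²⁺ > Tl³⁺ > In³⁺ > Ga³⁺ > Ge⁴⁺

First list Z and electron count for each: Ge⁴⁺: 28 e⁻, Z=32, Ga³⁺: 28 e⁻, Z=31, In³⁺: 46 e⁻, Z=49, Tl³⁺: 78 e⁻, Z=81, Hg²⁺: 78 e⁻, Z=80, Au⁺: 78 e⁻, Z=79. Ge⁴⁺ < Ga³⁺ (both 28 e⁻, Z=32>31); Ga³⁺ < In³⁺ (same group, 1 shell fewer); In³⁺ < Tl³⁺ (same group, 1 shell fewer); Tl³⁺ < Hg²⁺ (both 78 e⁻, Z=81>80); Hg²⁺ < Au⁺ (isoelectronic, higher Z=80 is smaller).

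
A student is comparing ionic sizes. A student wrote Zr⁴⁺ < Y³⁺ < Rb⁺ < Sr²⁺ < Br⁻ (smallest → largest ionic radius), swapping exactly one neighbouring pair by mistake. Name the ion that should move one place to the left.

Sr²⁺

Check each adjacent pair. Rb⁺ and Sr²⁺ are reversed: both have 36 electrons but Z(Sr)=38 > Z(Rb)=37, so Sr²⁺ should be the smaller of the two. No other neighbouring pair contradicts the periodic trends, so Sr²⁺ is the ion listed too late.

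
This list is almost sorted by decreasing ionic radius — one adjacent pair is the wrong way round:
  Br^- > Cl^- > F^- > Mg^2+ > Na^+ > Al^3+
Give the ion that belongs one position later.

The pair Mg^2+, Na^+ is the wrong way round — both have 10 electrons but Z(Mg)=12 > Z(Na)=11, so Mg^2+ should be the smaller of the two. All other adjacent pairs agree with periodic trends, so Mg^2+ is the misplaced ion.

Mg^2+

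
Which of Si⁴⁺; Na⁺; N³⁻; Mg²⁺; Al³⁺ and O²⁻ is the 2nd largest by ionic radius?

These species are isoelectronic with 10 electrons. The only difference is the number of protons: Si⁴⁺ (Z=14), Al³⁺ (Z=13), Mg²⁺ (Z=12), Na⁺ (Z=11), O²⁻ (Z=8), N³⁻ (Z=7). The strongest nuclear pull (Si⁴⁺) gives the smallest ion.
That gives Si⁴⁺ < Al³⁺ < Mg²⁺ < Na⁺ < O²⁻ < N³⁻. From the largest end, number 2 is O²⁻.

O²⁻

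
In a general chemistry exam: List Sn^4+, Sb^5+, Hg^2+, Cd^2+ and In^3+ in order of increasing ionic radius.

Tabulating Z and e⁻: Sb^5+ has 46 e⁻ (Z=51), Sn^4+ has 46 e⁻ (Z=50), In^3+ has 46 e⁻ (Z=49), Cd^2+ has 46 e⁻ (Z=48), Hg^2+ has 78 e⁻ (Z=80). Sb^5+ < Sn^4+ (both 46 e⁻, Z=51>50); Sn^4+ < In^3+ (isoelectronic, higher Z=50 is smaller); In^3+ < Cd^2+ (isoelectronic, higher Z=49 is smaller); Cd^2+ < Hg^2+ (same group, 1 shell fewer).

Sb^5+ < Sn^4+ < In^3+ < Cd^2+ < Hg^2+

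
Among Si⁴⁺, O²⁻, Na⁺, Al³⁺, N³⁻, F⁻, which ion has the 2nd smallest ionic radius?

Al³⁺

All of these have 10 electrons (isoelectronic). With the same electron cloud, the ion with the most protons pulls it in tightest. Nuclear charges: Si⁴⁺ (Z=14), Al³⁺ (Z=13), Na⁺ (Z=11), F⁻ (Z=9), O²⁻ (Z=8), N³⁻ (Z=7). Highest Z is smallest.
That gives Si⁴⁺ < Al³⁺ < Na⁺ < F⁻ < O²⁻ < N³⁻. From the smallest end, number 2 is Al³⁺.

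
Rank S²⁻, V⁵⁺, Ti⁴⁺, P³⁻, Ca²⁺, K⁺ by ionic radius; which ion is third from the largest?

Each ion has 18 electrons. The ranking follows nuclear charge in reverse — greater Z gives a smaller radius. V⁵⁺ (Z=23), Ti⁴⁺ (Z=22), Ca²⁺ (Z=20), K⁺ (Z=19), S²⁻ (Z=16), P³⁻ (Z=15).
Full ascending order: V⁵⁺ < Ti⁴⁺ < Ca²⁺ < K⁺ < S²⁻ < P³⁻. Counting from the largest, position 3 is K⁺.

K⁺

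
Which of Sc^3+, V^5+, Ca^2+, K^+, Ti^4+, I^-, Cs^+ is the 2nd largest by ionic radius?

V^5+ has 18 e⁻ (Z=23), Ti^4+ has 18 e⁻ (Z=22), Sc^3+ has 18 e⁻ (Z=21), Ca^2+ has 18 e⁻ (Z=20), K^+ has 18 e⁻ (Z=19), Cs^+ has 54 e⁻ (Z=55), I^- has 54 e⁻ (Z=53). V^5+ < Ti^4+ (both 18 e⁻, Z=23>22); Ti^4+ < Sc^3+ (both 18 e⁻, Z=22>21); Sc^3+ < Ca^2+ (both 18 e⁻, Z=21>20); Ca^2+ < K^+ (both 18 e⁻, Z=20>19); K^+ < Cs^+ (same group, 2 shells fewer); Cs^+ < I^- (isoelectronic, higher Z=55 is smaller).
That gives V^5+ < Ti^4+ < Sc^3+ < Ca^2+ < K^+ < Cs^+ < I^-. From the largest end, number 2 is Cs^+.

Cs^+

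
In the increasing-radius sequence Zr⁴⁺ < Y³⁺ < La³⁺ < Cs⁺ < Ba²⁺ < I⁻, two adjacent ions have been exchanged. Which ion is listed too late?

Ba²⁺

Scanning neighbour by neighbour, only Cs⁺/Ba²⁺ violates a trend: they are isoelectronic (54 e⁻) and Ba has more protons than Cs (56 vs 55), making Ba²⁺ smaller. That makes Ba²⁺ the one sitting a position late relative to where it belongs.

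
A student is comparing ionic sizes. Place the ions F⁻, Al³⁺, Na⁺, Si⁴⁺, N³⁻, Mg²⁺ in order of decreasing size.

All of these have 10 electrons (isoelectronic). With the same electron cloud, the ion with the most protons pulls it in tightest. Nuclear charges: Si⁴⁺ (Z=14), Al³⁺ (Z=13), Mg²⁺ (Z=12), Na⁺ (Z=11), F⁻ (Z=9), N³⁻ (Z=7). Highest Z is smallest.

N³⁻ > F⁻ > Na⁺ > Mg²⁺ > Al³⁺ > Si⁴⁺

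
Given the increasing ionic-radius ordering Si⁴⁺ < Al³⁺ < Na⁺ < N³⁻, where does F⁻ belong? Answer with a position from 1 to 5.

4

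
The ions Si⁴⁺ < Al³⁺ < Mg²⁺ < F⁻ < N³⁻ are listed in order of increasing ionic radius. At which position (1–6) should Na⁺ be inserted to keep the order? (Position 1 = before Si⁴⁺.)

4

All of these have 10 electrons (isoelectronic). With the same electron cloud, the ion with the most protons pulls it in tightest. Nuclear charges: Si⁴⁺ (Z=14), Al³⁺ (Z=13), Mg²⁺ (Z=12), Na⁺ (Z=11), F⁻ (Z=9), N³⁻ (Z=7). Highest Z is smallest.
The complete sequence is Si⁴⁺ < Al³⁺ < Mg²⁺ < Na⁺ < F⁻ < N³⁻. Na⁺ sits at position 4.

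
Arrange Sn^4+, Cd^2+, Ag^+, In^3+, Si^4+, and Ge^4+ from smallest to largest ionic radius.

Si^4+ < Ge^4+ < Sn^4+ < In^3+ < Cd^2+ < Ag^+

First list Z and electron count for each: Si^4+ has 10 e⁻ (Z=14), Ge^4+ has 28 e⁻ (Z=32), Sn^4+ has 46 e⁻ (Z=50), In^3+ has 46 e⁻ (Z=49), Cd^2+ has 46 e⁻ (Z=48), Ag^+ has 46 e⁻ (Z=47). Si^4+ < Ge^4+ (same group, 1 shell fewer); Ge^4+ < Sn^4+ (same group, period 4 vs 5); Sn^4+ < In^3+ (both 46 e⁻, Z=50>49); In^3+ < Cd^2+ (isoelectronic, higher Z=49 is smaller); Cd^2+ < Ag^+ (both 46 e⁻, Z=48>47).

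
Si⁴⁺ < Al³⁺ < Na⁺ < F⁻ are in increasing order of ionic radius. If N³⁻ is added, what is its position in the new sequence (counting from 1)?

5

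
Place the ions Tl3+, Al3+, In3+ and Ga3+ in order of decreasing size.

Tl3+ > In3+ > Ga3+ > Al3+

These ions sit in one column with identical charge. Each step down the periodic table adds a principal shell, increasing the radius.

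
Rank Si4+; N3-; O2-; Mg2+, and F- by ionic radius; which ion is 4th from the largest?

Mg2+

These species are isoelectronic with 10 electrons. The only difference is the number of protons: Si4+ (Z=14), Mg2+ (Z=12), F- (Z=9), O2- (Z=8), N3- (Z=7). The strongest nuclear pull (Si4+) gives the smallest ion.
Full ascending order: Si4+ < Mg2+ < F- < O2- < N3-. Counting from the largest, position 4 is Mg2+.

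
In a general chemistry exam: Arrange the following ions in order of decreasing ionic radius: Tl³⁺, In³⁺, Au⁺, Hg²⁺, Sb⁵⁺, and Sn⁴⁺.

First list Z and electron count for each: Sb⁵⁺ has 46 e⁻ (Z=51), Sn⁴⁺ has 46 e⁻ (Z=50), In³⁺ has 46 e⁻ (Z=49), Tl³⁺ has 78 e⁻ (Z=81), Hg²⁺ has 78 e⁻ (Z=80), Au⁺ has 78 e⁻ (Z=79). Sb⁵⁺ < Sn⁴⁺ (both 46 e⁻, Z=51>50); Sn⁴⁺ < In³⁺ (isoelectronic, higher Z=50 is smaller); In³⁺ < Tl³⁺ (same group, period 5 vs 6); Tl³⁺ < Hg²⁺ (both 78 e⁻, Z=81>80); Hg²⁺ < Au⁺ (isoelectronic, higher Z=80 is smaller).

Au⁺ > Hg²⁺ > Tl³⁺ > In³⁺ > Sn⁴⁺ > Sb⁵⁺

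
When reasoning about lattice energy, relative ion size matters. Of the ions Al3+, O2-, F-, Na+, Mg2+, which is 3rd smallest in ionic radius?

Na+

All of these have 10 electrons (isoelectronic). With the same electron cloud, the ion with the most protons pulls it in tightest. Nuclear charges: Al3+ (Z=13), Mg2+ (Z=12), Na+ (Z=11), F- (Z=9), O2- (Z=8). Highest Z is smallest.
That gives Al3+ < Mg2+ < Na+ < F- < O2-. From the smallest end, number 3 is Na+.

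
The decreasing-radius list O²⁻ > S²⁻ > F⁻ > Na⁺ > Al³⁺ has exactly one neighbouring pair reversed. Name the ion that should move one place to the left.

The pair O²⁻, S²⁻ is the wrong way round — O²⁻ and S²⁻ are in one column with the same charge; the lighter period-2 ion has one fewer shell and is smaller. All other adjacent pairs agree with periodic trends, so S²⁻ is the misplaced ion.

S²⁻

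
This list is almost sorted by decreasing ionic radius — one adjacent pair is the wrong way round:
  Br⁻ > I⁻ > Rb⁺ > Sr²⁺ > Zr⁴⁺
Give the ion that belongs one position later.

Scanning neighbour by neighbour, only Br⁻/I⁻ violates a trend: Br⁻ and I⁻ are in one column with the same charge; the lighter period-4 ion has one fewer shell and is smaller. That makes Br⁻ the one sitting a position early relative to where it belongs.

Br⁻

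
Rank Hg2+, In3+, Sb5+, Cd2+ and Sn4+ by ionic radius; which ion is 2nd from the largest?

Cd2+

Tabulating Z and e⁻: Sb5+ (Z=51, 46 e⁻), Sn4+ (Z=50, 46 e⁻), In3+ (Z=49, 46 e⁻), Cd2+ (Z=48, 46 e⁻), Hg2+ (Z=80, 78 e⁻). Sb5+ < Sn4+ (both 46 e⁻, Z=51>50); Sn4+ < In3+ (isoelectronic, higher Z=50 is smaller); In3+ < Cd2+ (isoelectronic, higher Z=49 is smaller); Cd2+ < Hg2+ (same group, 1 shell fewer).
Full ascending order: Sb5+ < Sn4+ < In3+ < Cd2+ < Hg2+. Counting from the largest, position 2 is Cd2+.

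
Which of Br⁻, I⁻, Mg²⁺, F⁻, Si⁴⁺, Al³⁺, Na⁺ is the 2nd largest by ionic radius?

Br⁻

Work out protons and electrons: Si⁴⁺ (Z=14, 10 e⁻), Al³⁺ (Z=13, 10 e⁻), Mg²⁺ (Z=12, 10 e⁻), Na⁺ (Z=11, 10 e⁻), F⁻ (Z=9, 10 e⁻), Br⁻ (Z=35, 36 e⁻), I⁻ (Z=53, 54 e⁻). Si⁴⁺ < Al³⁺ (isoelectronic, higher Z=14 is smaller); Al³⁺ < Mg²⁺ (isoelectronic, higher Z=13 is smaller); Mg²⁺ < Na⁺ (both 10 e⁻, Z=12>11); Na⁺ < F⁻ (both 10 e⁻, Z=11>9); F⁻ < Br⁻ (same group, 2 shells fewer); Br⁻ < I⁻ (same group, 1 shell fewer).
So the order is Si⁴⁺ < Al³⁺ < Mg²⁺ < Na⁺ < F⁻ < Br⁻ < I⁻; the 2nd-largest ion is Br⁻.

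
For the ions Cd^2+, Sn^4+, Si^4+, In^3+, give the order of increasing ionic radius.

Work out protons and electrons: Si^4+ has 10 e⁻ (Z=14), Sn^4+ has 46 e⁻ (Z=50), In^3+ has 46 e⁻ (Z=49), Cd^2+ has 46 e⁻ (Z=48). Si^4+ < Sn^4+ (same group, period 3 vs 5); Sn^4+ < In^3+ (both 46 e⁻, Z=50>49); In^3+ < Cd^2+ (both 46 e⁻, Z=49>48).

Si^4+ < Sn^4+ < In^3+ < Cd^2+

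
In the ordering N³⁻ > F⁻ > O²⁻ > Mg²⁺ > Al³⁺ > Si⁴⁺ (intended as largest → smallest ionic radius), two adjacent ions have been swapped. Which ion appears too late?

O²⁻

The pair F⁻, O²⁻ is the wrong way round — F⁻ and O²⁻ share 10 electrons; the higher nuclear charge on F (Z=9) contracts it more, so F⁻ < O²⁻. All other adjacent pairs agree with periodic trends, so O²⁻ is the misplaced ion.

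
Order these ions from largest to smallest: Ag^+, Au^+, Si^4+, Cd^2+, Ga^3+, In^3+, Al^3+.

Au^+ > Ag^+ > Cd^2+ > In^3+ > Ga^3+ > Al^3+ > Si^4+

First list Z and electron count for each: Si^4+ (Z=14, 10 e⁻), Al^3+ (Z=13, 10 e⁻), Ga^3+ (Z=31, 28 e⁻), In^3+ (Z=49, 46 e⁻), Cd^2+ (Z=48, 46 e⁻), Ag^+ (Z=47, 46 e⁻), Au^+ (Z=79, 78 e⁻). Si^4+ < Al^3+ (isoelectronic, higher Z=14 is smaller); Al^3+ < Ga^3+ (same group, 1 shell fewer); Ga^3+ < In^3+ (same group, 1 shell fewer); In^3+ < Cd^2+ (isoelectronic, higher Z=49 is smaller); Cd^2+ < Ag^+ (isoelectronic, higher Z=48 is smaller); Ag^+ < Au^+ (same group, 1 shell fewer).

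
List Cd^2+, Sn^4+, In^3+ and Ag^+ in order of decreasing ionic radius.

Ag^+ > Cd^2+ > In^3+ > Sn^4+

These species are isoelectronic with 46 electrons. The only difference is the number of protons: Sn^4+ (Z=50), In^3+ (Z=49), Cd^2+ (Z=48), Ag^+ (Z=47). The strongest nuclear pull (Sn^4+) gives the smallest ion.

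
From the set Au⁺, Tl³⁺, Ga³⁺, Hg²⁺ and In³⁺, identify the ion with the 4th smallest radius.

First list Z and electron count for each: Ga³⁺ has 28 e⁻ (Z=31), In³⁺ has 46 e⁻ (Z=49), Tl³⁺ has 78 e⁻ (Z=81), Hg²⁺ has 78 e⁻ (Z=80), Au⁺ has 78 e⁻ (Z=79). Ga³⁺ < In³⁺ (same group, 1 shell fewer); In³⁺ < Tl³⁺ (same group, 1 shell fewer); Tl³⁺ < Hg²⁺ (isoelectronic, higher Z=81 is smaller); Hg²⁺ < Au⁺ (both 78 e⁻, Z=80>79).
Full ascending order: Ga³⁺ < In³⁺ < Tl³⁺ < Hg²⁺ < Au⁺. Counting from the smallest, position 4 is Hg²⁺.

Hg²⁺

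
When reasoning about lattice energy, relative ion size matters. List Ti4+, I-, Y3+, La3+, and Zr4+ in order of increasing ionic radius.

Ti4+ < Zr4+ < Y3+ < La3+ < I-

Tabulating Z and e⁻: Ti4+ (Z=22, 18 e⁻), Zr4+ (Z=40, 36 e⁻), Y3+ (Z=39, 36 e⁻), La3+ (Z=57, 54 e⁻), I- (Z=53, 54 e⁻). Ti4+ < Zr4+ (same group, period 4 vs 5); Zr4+ < Y3+ (both 36 e⁻, Z=40>39); Y3+ < La3+ (same group, 1 shell fewer); La3+ < I- (isoelectronic, higher Z=57 is smaller).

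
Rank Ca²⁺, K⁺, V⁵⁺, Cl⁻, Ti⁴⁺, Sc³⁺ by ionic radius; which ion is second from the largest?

K⁺

Each ion has 18 electrons. The ranking follows nuclear charge in reverse — greater Z gives a smaller radius. V⁵⁺ (Z=23), Ti⁴⁺ (Z=22), Sc³⁺ (Z=21), Ca²⁺ (Z=20), K⁺ (Z=19), Cl⁻ (Z=17).
So the order is V⁵⁺ < Ti⁴⁺ < Sc³⁺ < Ca²⁺ < K⁺ < Cl⁻; the 2nd-largest ion is K⁺.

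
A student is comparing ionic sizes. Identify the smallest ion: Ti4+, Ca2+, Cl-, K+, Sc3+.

Ti4+

These species are isoelectronic with 18 electrons. The only difference is the number of protons: Ti4+ (Z=22), Sc3+ (Z=21), Ca2+ (Z=20), K+ (Z=19), Cl- (Z=17). The strongest nuclear pull (Ti4+) gives the smallest ion.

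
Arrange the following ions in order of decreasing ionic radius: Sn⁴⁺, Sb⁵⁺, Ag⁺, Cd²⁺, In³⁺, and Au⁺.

Electron counts and nuclear charges: Sb⁵⁺ (Z=51, 46 e⁻), Sn⁴⁺ (Z=50, 46 e⁻), In³⁺ (Z=49, 46 e⁻), Cd²⁺ (Z=48, 46 e⁻), Ag⁺ (Z=47, 46 e⁻), Au⁺ (Z=79, 78 e⁻). Sb⁵⁺ < Sn⁴⁺ (isoelectronic, higher Z=51 is smaller); Sn⁴⁺ < In³⁺ (isoelectronic, higher Z=50 is smaller); In³⁺ < Cd²⁺ (isoelectronic, higher Z=49 is smaller); Cd²⁺ < Ag⁺ (isoelectronic, higher Z=48 is smaller); Ag⁺ < Au⁺ (same group, 1 shell fewer).

Au⁺ > Ag⁺ > Cd²⁺ > In³⁺ > Sn⁴⁺ > Sb⁵⁺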